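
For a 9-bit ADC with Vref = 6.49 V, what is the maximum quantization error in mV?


The maximum quantization error is +/- LSB/2.
LSB = Vref / 2^n = 6.49 / 512 = 0.01267578 V
Max error = LSB / 2 = 0.01267578 / 2 = 0.00633789 V
Max error = 6.3379 mV

6.3379 mV


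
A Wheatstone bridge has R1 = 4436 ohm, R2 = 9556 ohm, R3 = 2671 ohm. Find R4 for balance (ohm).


At balance: R1*R4 = R2*R3, so R4 = R2*R3/R1.
R4 = 9556 * 2671 / 4436
R4 = 25524076 / 4436
R4 = 5753.85 ohm

5753.85 ohm


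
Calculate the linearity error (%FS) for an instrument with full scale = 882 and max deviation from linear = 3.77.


Linearity error = (max deviation / full scale) * 100%.
Linearity = (3.77 / 882) * 100
Linearity = 0.427 %FS

0.427 %FS


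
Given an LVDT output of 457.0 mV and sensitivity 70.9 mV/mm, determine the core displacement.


Displacement = Vout / sensitivity.
d = 457.0 / 70.9
d = 6.446 mm

6.446 mm


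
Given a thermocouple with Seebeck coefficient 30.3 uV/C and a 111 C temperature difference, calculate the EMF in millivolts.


The thermocouple output V = sensitivity * dT.
V = 30.3 uV/C * 111 C
V = 3363.3 uV
V = 3.363 mV

3.363 mV


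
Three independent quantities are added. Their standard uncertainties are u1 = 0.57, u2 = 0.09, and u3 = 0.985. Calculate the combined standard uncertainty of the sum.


For a sum of independent quantities, uc = sqrt(u1^2 + u2^2 + u3^2).
uc = sqrt(0.57^2 + 0.09^2 + 0.985^2)
uc = sqrt(0.3249 + 0.0081 + 0.970225)
uc = 1.1416

1.1416


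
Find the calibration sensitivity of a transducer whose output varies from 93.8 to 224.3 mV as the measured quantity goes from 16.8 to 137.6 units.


Sensitivity = (y2 - y1) / (x2 - x1).
S = (224.3 - 93.8) / (137.6 - 16.8)
S = 130.5 / 120.8
S = 1.0803 mV/unit

1.0803 mV/unit


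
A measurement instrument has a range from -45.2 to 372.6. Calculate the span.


Span = upper range - lower range.
Span = 372.6 - (-45.2)
Span = 417.8

417.8


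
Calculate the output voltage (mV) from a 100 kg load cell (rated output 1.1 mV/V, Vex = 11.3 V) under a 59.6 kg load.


Vout = rated_output * Vex * (load / capacity).
Vout = 1.1 * 11.3 * (59.6 / 100)
Vout = 1.1 * 11.3 * 0.596
Vout = 7.408 mV

7.408 mV


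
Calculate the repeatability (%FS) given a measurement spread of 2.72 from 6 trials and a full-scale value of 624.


Repeatability = (spread / full scale) * 100%.
R = (2.72 / 624) * 100
R = 0.436 %FS

0.436 %FS


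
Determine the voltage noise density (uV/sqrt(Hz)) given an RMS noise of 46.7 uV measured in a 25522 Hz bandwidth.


Noise spectral density = Vrms / sqrt(BW).
NSD = 46.7 / sqrt(25522)
NSD = 46.7 / 159.7561
NSD = 0.2923 uV/sqrt(Hz)

0.2923 uV/sqrt(Hz)


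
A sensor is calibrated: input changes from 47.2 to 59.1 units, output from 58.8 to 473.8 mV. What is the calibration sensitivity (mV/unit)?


Sensitivity = (y2 - y1) / (x2 - x1).
S = (473.8 - 58.8) / (59.1 - 47.2)
S = 415.0 / 11.9
S = 34.8739 mV/unit

34.8739 mV/unit


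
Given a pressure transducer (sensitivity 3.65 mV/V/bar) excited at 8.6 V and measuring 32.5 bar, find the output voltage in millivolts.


Output = sensitivity * Vex * P.
Vout = 3.65 * 8.6 * 32.5
Vout = 31.39 * 32.5
Vout = 1020.17 mV

1020.17 mV


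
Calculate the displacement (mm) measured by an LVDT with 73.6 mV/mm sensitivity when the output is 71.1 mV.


Displacement = Vout / sensitivity.
d = 71.1 / 73.6
d = 0.966 mm

0.966 mm


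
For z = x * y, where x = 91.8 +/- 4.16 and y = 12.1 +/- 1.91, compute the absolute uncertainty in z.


For a product z = x*y, the relative uncertainty is:
uz/z = sqrt((ux/x)^2 + (uy/y)^2)
Relative uncertainties: ux/x = 4.16/91.8 = 0.045316
uy/y = 1.91/12.1 = 0.157851
z = 91.8 * 12.1 = 1110.8
uz = 1110.8 * sqrt(0.045316^2 + 0.157851^2) = 182.42

182.42


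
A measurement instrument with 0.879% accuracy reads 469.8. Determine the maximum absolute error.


Absolute error = (accuracy% / 100) * reading.
Error = (0.879 / 100) * 469.8
Error = 0.00879 * 469.8
Error = 4.1295

4.1295


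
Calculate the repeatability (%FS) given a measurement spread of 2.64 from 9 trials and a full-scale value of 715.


Repeatability = (spread / full scale) * 100%.
R = (2.64 / 715) * 100
R = 0.369 %FS

0.369 %FS


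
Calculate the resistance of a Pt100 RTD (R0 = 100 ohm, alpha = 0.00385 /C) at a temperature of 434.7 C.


The RTD equation: Rt = R0 * (1 + alpha * T).
Rt = 100 * (1 + 0.00385 * 434.7)
Rt = 100 * (1 + 1.673595)
Rt = 100 * 2.673595
Rt = 267.359 ohm

267.359 ohm


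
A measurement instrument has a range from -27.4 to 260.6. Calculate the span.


Span = upper range - lower range.
Span = 260.6 - (-27.4)
Span = 288.0

288.0


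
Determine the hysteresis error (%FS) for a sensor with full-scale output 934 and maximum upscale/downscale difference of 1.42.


Hysteresis = (max difference / full scale) * 100%.
H = (1.42 / 934) * 100
H = 0.152 %FS

0.152 %FS


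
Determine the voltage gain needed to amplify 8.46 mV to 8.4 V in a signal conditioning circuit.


Gain = Vout / Vin (converting to same units).
G = 8.4 V / 8.46 mV
G = 8400.0 mV / 8.46 mV
G = 992.91

992.91


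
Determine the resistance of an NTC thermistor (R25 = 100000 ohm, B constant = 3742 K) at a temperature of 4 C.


NTC thermistor equation: Rt = R25 * exp(B * (1/T - 1/T25)).
T in Kelvin: 277.15 K, T25 = 298.15 K
1/T - 1/T25 = 1/277.15 - 1/298.15 = 0.00025414
B * (1/T - 1/T25) = 3742 * 0.00025414 = 0.951
Rt = 100000 * exp(0.951) = 258825.6 ohm

258825.6 ohm


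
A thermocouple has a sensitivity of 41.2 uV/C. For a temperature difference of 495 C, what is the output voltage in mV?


The thermocouple output V = sensitivity * dT.
V = 41.2 uV/C * 495 C
V = 20394.0 uV
V = 20.394 mV

20.394 mV


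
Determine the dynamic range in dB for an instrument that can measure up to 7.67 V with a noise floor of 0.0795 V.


Dynamic range = 20 * log10(Vmax / Vnoise).
DR = 20 * log10(7.67 / 0.0795)
DR = 20 * log10(96.48)
DR = 39.69 dB

39.69 dB


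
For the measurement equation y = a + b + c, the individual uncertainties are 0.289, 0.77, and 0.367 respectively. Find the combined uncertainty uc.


For a sum of independent quantities, uc = sqrt(u1^2 + u2^2 + u3^2).
uc = sqrt(0.289^2 + 0.77^2 + 0.367^2)
uc = sqrt(0.083521 + 0.5929 + 0.134689)
uc = 0.9006

0.9006


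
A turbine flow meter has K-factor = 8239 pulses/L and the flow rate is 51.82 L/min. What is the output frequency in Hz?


Frequency = K * Q / 60 (converting L/min to L/s).
f = 8239 * 51.82 / 60
f = 426944.98 / 60
f = 7115.75 Hz

7115.75 Hz


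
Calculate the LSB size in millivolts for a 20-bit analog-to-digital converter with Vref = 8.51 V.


The resolution (LSB) of an ADC is Vref / 2^n.
LSB = 8.51 / 2^20
LSB = 8.51 / 1048576
LSB = 8.12e-06 V = 0.00811577 mV

0.00811577 mV


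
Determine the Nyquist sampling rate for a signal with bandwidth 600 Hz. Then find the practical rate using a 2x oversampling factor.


By Nyquist theorem, fs_min = 2 * fmax.
fs_min = 2 * 600 = 1200 Hz
Practical rate = 2 * fs_min = 2 * 1200 = 2400 Hz

fs_min = 1200 Hz, fs_practical = 2400 Hz


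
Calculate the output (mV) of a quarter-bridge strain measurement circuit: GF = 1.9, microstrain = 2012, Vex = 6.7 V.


Quarter bridge output: Vout = (GF * epsilon * Vex) / 4.
Vout = (1.9 * 2012e-6 * 6.7) / 4
Vout = 0.02561276 / 4 V
Vout = 0.00640319 V = 6.4032 mV

6.4032 mV


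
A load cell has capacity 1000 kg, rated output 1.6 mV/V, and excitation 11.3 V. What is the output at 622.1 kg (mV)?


Vout = rated_output * Vex * (load / capacity).
Vout = 1.6 * 11.3 * (622.1 / 1000)
Vout = 1.6 * 11.3 * 0.6221
Vout = 11.248 mV

11.248 mV


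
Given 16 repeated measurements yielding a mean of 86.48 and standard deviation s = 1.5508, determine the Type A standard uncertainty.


The standard uncertainty for Type A evaluation is u = s / sqrt(n).
u = 1.5508 / sqrt(16)
u = 1.5508 / 4.0
u = 0.3877

0.3877


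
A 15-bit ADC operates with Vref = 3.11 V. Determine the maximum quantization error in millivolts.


The maximum quantization error is +/- LSB/2.
LSB = Vref / 2^n = 3.11 / 32768 = 9.491e-05 V
Max error = LSB / 2 = 9.491e-05 / 2 = 4.745e-05 V
Max error = 0.0475 mV

0.0475 mV


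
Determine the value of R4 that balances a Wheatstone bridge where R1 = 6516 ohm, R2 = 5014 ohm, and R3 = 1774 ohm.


At balance: R1*R4 = R2*R3, so R4 = R2*R3/R1.
R4 = 5014 * 1774 / 6516
R4 = 8894836 / 6516
R4 = 1365.08 ohm

1365.08 ohm


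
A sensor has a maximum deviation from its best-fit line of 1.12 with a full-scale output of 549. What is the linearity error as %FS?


Linearity error = (max deviation / full scale) * 100%.
Linearity = (1.12 / 549) * 100
Linearity = 0.204 %FS

0.204 %FS


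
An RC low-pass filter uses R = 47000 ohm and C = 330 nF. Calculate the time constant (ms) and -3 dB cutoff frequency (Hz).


Time constant: tau = R * C.
tau = 47000 * 3.30e-07 = 0.01551 s
tau = 15.51 ms
Cutoff frequency: fc = 1 / (2*pi*R*C).
fc = 1 / (2*pi*0.01551) = 10.26 Hz

tau = 15.51 ms, fc = 10.26 Hz


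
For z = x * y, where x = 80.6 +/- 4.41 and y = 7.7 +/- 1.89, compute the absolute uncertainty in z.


For a product z = x*y, the relative uncertainty is:
uz/z = sqrt((ux/x)^2 + (uy/y)^2)
Relative uncertainties: ux/x = 4.41/80.6 = 0.054715
uy/y = 1.89/7.7 = 0.245455
z = 80.6 * 7.7 = 620.6
uz = 620.6 * sqrt(0.054715^2 + 0.245455^2) = 156.073

156.073


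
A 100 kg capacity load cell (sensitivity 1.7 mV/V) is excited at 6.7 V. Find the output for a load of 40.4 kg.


Vout = rated_output * Vex * (load / capacity).
Vout = 1.7 * 6.7 * (40.4 / 100)
Vout = 1.7 * 6.7 * 0.404
Vout = 4.602 mV

4.602 mV


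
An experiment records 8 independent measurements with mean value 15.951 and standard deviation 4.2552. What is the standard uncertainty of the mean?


The standard uncertainty for Type A evaluation is u = s / sqrt(n).
u = 4.2552 / sqrt(8)
u = 4.2552 / 2.8284
u = 1.5044

1.5044


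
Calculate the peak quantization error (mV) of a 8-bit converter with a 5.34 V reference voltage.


The maximum quantization error is +/- LSB/2.
LSB = Vref / 2^n = 5.34 / 256 = 0.02085937 V
Max error = LSB / 2 = 0.02085937 / 2 = 0.01042969 V
Max error = 10.4297 mV

10.4297 mV


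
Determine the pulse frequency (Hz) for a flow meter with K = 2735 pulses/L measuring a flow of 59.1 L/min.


Frequency = K * Q / 60 (converting L/min to L/s).
f = 2735 * 59.1 / 60
f = 161638.5 / 60
f = 2693.97 Hz

2693.97 Hz


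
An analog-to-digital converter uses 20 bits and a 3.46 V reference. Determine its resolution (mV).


The resolution (LSB) of an ADC is Vref / 2^n.
LSB = 3.46 / 2^20
LSB = 3.46 / 1048576
LSB = 3.3e-06 V = 0.00329971 mV

0.00329971 mV


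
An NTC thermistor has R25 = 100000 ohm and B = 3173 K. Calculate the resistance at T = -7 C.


NTC thermistor equation: Rt = R25 * exp(B * (1/T - 1/T25)).
T in Kelvin: 266.15 K, T25 = 298.15 K
1/T - 1/T25 = 1/266.15 - 1/298.15 = 0.00040326
B * (1/T - 1/T25) = 3173 * 0.00040326 = 1.2796
Rt = 100000 * exp(1.2796) = 359503.8 ohm

359503.8 ohm


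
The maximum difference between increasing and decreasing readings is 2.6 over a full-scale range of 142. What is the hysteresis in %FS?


Hysteresis = (max difference / full scale) * 100%.
H = (2.6 / 142) * 100
H = 1.831 %FS

1.831 %FS


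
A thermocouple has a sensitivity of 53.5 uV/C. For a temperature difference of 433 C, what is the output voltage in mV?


The thermocouple output V = sensitivity * dT.
V = 53.5 uV/C * 433 C
V = 23165.5 uV
V = 23.166 mV

23.166 mV


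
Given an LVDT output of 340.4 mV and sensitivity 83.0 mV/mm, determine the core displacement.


Displacement = Vout / sensitivity.
d = 340.4 / 83.0
d = 4.101 mm

4.101 mm


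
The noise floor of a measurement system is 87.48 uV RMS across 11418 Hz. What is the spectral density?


Noise spectral density = Vrms / sqrt(BW).
NSD = 87.48 / sqrt(11418)
NSD = 87.48 / 106.855
NSD = 0.8187 uV/sqrt(Hz)

0.8187 uV/sqrt(Hz)


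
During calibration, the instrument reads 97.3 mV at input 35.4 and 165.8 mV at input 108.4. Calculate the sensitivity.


Sensitivity = (y2 - y1) / (x2 - x1).
S = (165.8 - 97.3) / (108.4 - 35.4)
S = 68.5 / 73.0
S = 0.9384 mV/unit

0.9384 mV/unit


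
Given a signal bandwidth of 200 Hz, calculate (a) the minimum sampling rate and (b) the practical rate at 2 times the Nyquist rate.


By Nyquist theorem, fs_min = 2 * fmax.
fs_min = 2 * 200 = 400 Hz
Practical rate = 2 * fs_min = 2 * 400 = 800 Hz

fs_min = 400 Hz, fs_practical = 800 Hz


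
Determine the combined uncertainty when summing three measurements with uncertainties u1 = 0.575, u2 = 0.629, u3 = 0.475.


For a sum of independent quantities, uc = sqrt(u1^2 + u2^2 + u3^2).
uc = sqrt(0.575^2 + 0.629^2 + 0.475^2)
uc = sqrt(0.330625 + 0.395641 + 0.225625)
uc = 0.9756

0.9756


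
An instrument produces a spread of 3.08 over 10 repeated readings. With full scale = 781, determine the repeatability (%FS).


Repeatability = (spread / full scale) * 100%.
R = (3.08 / 781) * 100
R = 0.394 %FS

0.394 %FS


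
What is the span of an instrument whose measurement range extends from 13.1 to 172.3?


Span = upper range - lower range.
Span = 172.3 - (13.1)
Span = 159.2

159.2


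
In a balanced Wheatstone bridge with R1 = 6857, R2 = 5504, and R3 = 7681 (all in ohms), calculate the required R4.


At balance: R1*R4 = R2*R3, so R4 = R2*R3/R1.
R4 = 5504 * 7681 / 6857
R4 = 42276224 / 6857
R4 = 6165.41 ohm

6165.41 ohm


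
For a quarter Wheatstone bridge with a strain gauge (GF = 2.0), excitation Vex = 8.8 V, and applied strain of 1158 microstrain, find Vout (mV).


Quarter bridge output: Vout = (GF * epsilon * Vex) / 4.
Vout = (2.0 * 1158e-6 * 8.8) / 4
Vout = 0.0203808 / 4 V
Vout = 0.0050952 V = 5.0952 mV

5.0952 mV


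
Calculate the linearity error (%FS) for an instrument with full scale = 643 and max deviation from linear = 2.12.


Linearity error = (max deviation / full scale) * 100%.
Linearity = (2.12 / 643) * 100
Linearity = 0.33 %FS

0.33 %FS


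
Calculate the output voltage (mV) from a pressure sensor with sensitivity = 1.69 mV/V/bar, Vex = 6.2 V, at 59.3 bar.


Output = sensitivity * Vex * P.
Vout = 1.69 * 6.2 * 59.3
Vout = 10.478 * 59.3
Vout = 621.35 mV

621.35 mV


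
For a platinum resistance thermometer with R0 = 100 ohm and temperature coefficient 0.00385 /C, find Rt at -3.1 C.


The RTD equation: Rt = R0 * (1 + alpha * T).
Rt = 100 * (1 + 0.00385 * -3.1)
Rt = 100 * (1 + -0.011935)
Rt = 100 * 0.988065
Rt = 98.806 ohm

98.806 ohm


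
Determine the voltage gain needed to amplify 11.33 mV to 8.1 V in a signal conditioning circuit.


Gain = Vout / Vin (converting to same units).
G = 8.1 V / 11.33 mV
G = 8100.0 mV / 11.33 mV
G = 714.92

714.92


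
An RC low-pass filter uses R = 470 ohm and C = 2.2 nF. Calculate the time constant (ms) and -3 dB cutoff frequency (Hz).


Time constant: tau = R * C.
tau = 470 * 2.20e-09 = 1.034e-06 s
tau = 0.001 ms
Cutoff frequency: fc = 1 / (2*pi*R*C).
fc = 1 / (2*pi*1.034e-06) = 153921.61 Hz

tau = 0.001 ms, fc = 153921.61 Hz


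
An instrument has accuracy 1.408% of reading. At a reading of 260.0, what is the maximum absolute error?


Absolute error = (accuracy% / 100) * reading.
Error = (1.408 / 100) * 260.0
Error = 0.01408 * 260.0
Error = 3.6608

3.6608


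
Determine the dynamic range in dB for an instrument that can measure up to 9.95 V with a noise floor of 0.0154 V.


Dynamic range = 20 * log10(Vmax / Vnoise).
DR = 20 * log10(9.95 / 0.0154)
DR = 20 * log10(646.1)
DR = 56.21 dB

56.21 dB


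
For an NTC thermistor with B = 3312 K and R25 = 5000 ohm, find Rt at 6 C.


NTC thermistor equation: Rt = R25 * exp(B * (1/T - 1/T25)).
T in Kelvin: 279.15 K, T25 = 298.15 K
1/T - 1/T25 = 1/279.15 - 1/298.15 = 0.00022829
B * (1/T - 1/T25) = 3312 * 0.00022829 = 0.7561
Rt = 5000 * exp(0.7561) = 10649.6 ohm

10649.6 ohm


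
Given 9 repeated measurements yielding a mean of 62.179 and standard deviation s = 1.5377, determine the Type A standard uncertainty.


The standard uncertainty for Type A evaluation is u = s / sqrt(n).
u = 1.5377 / sqrt(9)
u = 1.5377 / 3.0
u = 0.5126

0.5126


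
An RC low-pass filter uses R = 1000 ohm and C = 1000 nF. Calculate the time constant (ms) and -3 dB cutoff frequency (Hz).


Time constant: tau = R * C.
tau = 1000 * 1.00e-06 = 0.001 s
tau = 1.0 ms
Cutoff frequency: fc = 1 / (2*pi*R*C).
fc = 1 / (2*pi*0.001) = 159.15 Hz

tau = 1.0 ms, fc = 159.15 Hz


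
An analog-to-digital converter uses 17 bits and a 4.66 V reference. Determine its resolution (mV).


The resolution (LSB) of an ADC is Vref / 2^n.
LSB = 4.66 / 2^17
LSB = 4.66 / 131072
LSB = 3.555e-05 V = 0.03555298 mV

0.03555298 mV


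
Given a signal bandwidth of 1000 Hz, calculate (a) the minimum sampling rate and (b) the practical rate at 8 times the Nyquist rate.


By Nyquist theorem, fs_min = 2 * fmax.
fs_min = 2 * 1000 = 2000 Hz
Practical rate = 8 * fs_min = 8 * 2000 = 16000 Hz

fs_min = 2000 Hz, fs_practical = 16000 Hz


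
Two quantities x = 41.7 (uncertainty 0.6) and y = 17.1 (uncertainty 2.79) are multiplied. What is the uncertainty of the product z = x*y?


For a product z = x*y, the relative uncertainty is:
uz/z = sqrt((ux/x)^2 + (uy/y)^2)
Relative uncertainties: ux/x = 0.6/41.7 = 0.014388
uy/y = 2.79/17.1 = 0.163158
z = 41.7 * 17.1 = 713.1
uz = 713.1 * sqrt(0.014388^2 + 0.163158^2) = 116.795

116.795


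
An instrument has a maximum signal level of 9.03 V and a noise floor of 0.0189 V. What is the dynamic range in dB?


Dynamic range = 20 * log10(Vmax / Vnoise).
DR = 20 * log10(9.03 / 0.0189)
DR = 20 * log10(477.78)
DR = 53.58 dB

53.58 dB


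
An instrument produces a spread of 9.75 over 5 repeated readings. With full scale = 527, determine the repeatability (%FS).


Repeatability = (spread / full scale) * 100%.
R = (9.75 / 527) * 100
R = 1.85 %FS

1.85 %FS


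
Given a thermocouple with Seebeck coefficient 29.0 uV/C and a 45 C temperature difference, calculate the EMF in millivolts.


The thermocouple output V = sensitivity * dT.
V = 29.0 uV/C * 45 C
V = 1305.0 uV
V = 1.305 mV

1.305 mV


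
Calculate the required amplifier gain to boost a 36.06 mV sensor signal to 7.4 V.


Gain = Vout / Vin (converting to same units).
G = 7.4 V / 36.06 mV
G = 7400.0 mV / 36.06 mV
G = 205.21

205.21


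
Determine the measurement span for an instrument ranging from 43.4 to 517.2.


Span = upper range - lower range.
Span = 517.2 - (43.4)
Span = 473.8

473.8


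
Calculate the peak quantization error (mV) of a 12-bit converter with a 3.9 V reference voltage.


The maximum quantization error is +/- LSB/2.
LSB = Vref / 2^n = 3.9 / 4096 = 0.00095215 V
Max error = LSB / 2 = 0.00095215 / 2 = 0.00047607 V
Max error = 0.4761 mV

0.4761 mV


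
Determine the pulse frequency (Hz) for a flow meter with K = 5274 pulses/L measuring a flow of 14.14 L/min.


Frequency = K * Q / 60 (converting L/min to L/s).
f = 5274 * 14.14 / 60
f = 74574.36 / 60
f = 1242.91 Hz

1242.91 Hz


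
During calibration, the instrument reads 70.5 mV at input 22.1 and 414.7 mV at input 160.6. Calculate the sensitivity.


Sensitivity = (y2 - y1) / (x2 - x1).
S = (414.7 - 70.5) / (160.6 - 22.1)
S = 344.2 / 138.5
S = 2.4852 mV/unit

2.4852 mV/unit


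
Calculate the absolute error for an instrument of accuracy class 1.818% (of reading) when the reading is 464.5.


Absolute error = (accuracy% / 100) * reading.
Error = (1.818 / 100) * 464.5
Error = 0.01818 * 464.5
Error = 8.4446

8.4446


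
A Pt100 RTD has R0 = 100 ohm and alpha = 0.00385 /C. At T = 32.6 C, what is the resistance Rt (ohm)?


The RTD equation: Rt = R0 * (1 + alpha * T).
Rt = 100 * (1 + 0.00385 * 32.6)
Rt = 100 * (1 + 0.12551)
Rt = 100 * 1.12551
Rt = 112.551 ohm

112.551 ohm


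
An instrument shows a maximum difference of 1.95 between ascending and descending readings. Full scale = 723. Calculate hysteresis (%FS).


Hysteresis = (max difference / full scale) * 100%.
H = (1.95 / 723) * 100
H = 0.27 %FS

0.27 %FS


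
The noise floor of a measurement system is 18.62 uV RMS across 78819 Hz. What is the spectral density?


Noise spectral density = Vrms / sqrt(BW).
NSD = 18.62 / sqrt(78819)
NSD = 18.62 / 280.7472
NSD = 0.0663 uV/sqrt(Hz)

0.0663 uV/sqrt(Hz)


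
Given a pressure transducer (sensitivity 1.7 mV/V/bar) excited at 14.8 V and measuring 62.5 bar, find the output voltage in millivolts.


Output = sensitivity * Vex * P.
Vout = 1.7 * 14.8 * 62.5
Vout = 25.16 * 62.5
Vout = 1572.5 mV

1572.5 mV


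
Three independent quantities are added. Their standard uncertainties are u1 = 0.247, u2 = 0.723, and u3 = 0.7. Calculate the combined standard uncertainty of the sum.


For a sum of independent quantities, uc = sqrt(u1^2 + u2^2 + u3^2).
uc = sqrt(0.247^2 + 0.723^2 + 0.7^2)
uc = sqrt(0.061009 + 0.522729 + 0.49)
uc = 1.0362

1.0362


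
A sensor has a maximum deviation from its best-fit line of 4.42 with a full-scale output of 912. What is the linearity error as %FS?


Linearity error = (max deviation / full scale) * 100%.
Linearity = (4.42 / 912) * 100
Linearity = 0.485 %FS

0.485 %FS


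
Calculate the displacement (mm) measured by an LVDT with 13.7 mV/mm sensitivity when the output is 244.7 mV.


Displacement = Vout / sensitivity.
d = 244.7 / 13.7
d = 17.861 mm

17.861 mm


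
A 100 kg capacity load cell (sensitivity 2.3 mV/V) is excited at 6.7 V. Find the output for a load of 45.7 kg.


Vout = rated_output * Vex * (load / capacity).
Vout = 2.3 * 6.7 * (45.7 / 100)
Vout = 2.3 * 6.7 * 0.457
Vout = 7.042 mV

7.042 mV


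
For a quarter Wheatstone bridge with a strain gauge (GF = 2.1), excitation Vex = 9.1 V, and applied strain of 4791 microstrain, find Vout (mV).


Quarter bridge output: Vout = (GF * epsilon * Vex) / 4.
Vout = (2.1 * 4791e-6 * 9.1) / 4
Vout = 0.09155601 / 4 V
Vout = 0.022889 V = 22.889 mV

22.889 mV


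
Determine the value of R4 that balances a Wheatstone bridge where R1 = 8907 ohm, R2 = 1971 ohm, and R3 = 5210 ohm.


At balance: R1*R4 = R2*R3, so R4 = R2*R3/R1.
R4 = 1971 * 5210 / 8907
R4 = 10268910 / 8907
R4 = 1152.9 ohm

1152.9 ohm


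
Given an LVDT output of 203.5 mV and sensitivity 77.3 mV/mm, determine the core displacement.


Displacement = Vout / sensitivity.
d = 203.5 / 77.3
d = 2.633 mm

2.633 mm


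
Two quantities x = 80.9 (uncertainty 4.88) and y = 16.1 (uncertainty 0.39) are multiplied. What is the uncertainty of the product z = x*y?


For a product z = x*y, the relative uncertainty is:
uz/z = sqrt((ux/x)^2 + (uy/y)^2)
Relative uncertainties: ux/x = 4.88/80.9 = 0.060321
uy/y = 0.39/16.1 = 0.024224
z = 80.9 * 16.1 = 1302.5
uz = 1302.5 * sqrt(0.060321^2 + 0.024224^2) = 84.666

84.666


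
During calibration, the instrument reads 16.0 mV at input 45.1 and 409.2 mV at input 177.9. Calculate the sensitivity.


Sensitivity = (y2 - y1) / (x2 - x1).
S = (409.2 - 16.0) / (177.9 - 45.1)
S = 393.2 / 132.8
S = 2.9608 mV/unit

2.9608 mV/unit


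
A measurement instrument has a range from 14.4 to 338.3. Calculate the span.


Span = upper range - lower range.
Span = 338.3 - (14.4)
Span = 323.9

323.9


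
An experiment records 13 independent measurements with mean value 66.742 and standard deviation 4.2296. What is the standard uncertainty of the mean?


The standard uncertainty for Type A evaluation is u = s / sqrt(n).
u = 4.2296 / sqrt(13)
u = 4.2296 / 3.6056
u = 1.1731

1.1731


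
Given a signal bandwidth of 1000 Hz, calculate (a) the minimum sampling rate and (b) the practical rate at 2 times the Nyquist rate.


By Nyquist theorem, fs_min = 2 * fmax.
fs_min = 2 * 1000 = 2000 Hz
Practical rate = 2 * fs_min = 2 * 2000 = 4000 Hz

fs_min = 2000 Hz, fs_practical = 4000 Hz


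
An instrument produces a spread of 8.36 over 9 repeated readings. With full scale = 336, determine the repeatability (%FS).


Repeatability = (spread / full scale) * 100%.
R = (8.36 / 336) * 100
R = 2.488 %FS

2.488 %FS


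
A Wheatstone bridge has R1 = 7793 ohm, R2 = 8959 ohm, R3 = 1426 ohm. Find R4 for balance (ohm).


At balance: R1*R4 = R2*R3, so R4 = R2*R3/R1.
R4 = 8959 * 1426 / 7793
R4 = 12775534 / 7793
R4 = 1639.36 ohm

1639.36 ohm


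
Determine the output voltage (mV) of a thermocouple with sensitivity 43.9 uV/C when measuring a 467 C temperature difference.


The thermocouple output V = sensitivity * dT.
V = 43.9 uV/C * 467 C
V = 20501.3 uV
V = 20.501 mV

20.501 mV


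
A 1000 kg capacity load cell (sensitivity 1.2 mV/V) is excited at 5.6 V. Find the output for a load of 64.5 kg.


Vout = rated_output * Vex * (load / capacity).
Vout = 1.2 * 5.6 * (64.5 / 1000)
Vout = 1.2 * 5.6 * 0.0645
Vout = 0.433 mV

0.433 mV


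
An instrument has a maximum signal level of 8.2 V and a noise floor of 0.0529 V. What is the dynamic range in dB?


Dynamic range = 20 * log10(Vmax / Vnoise).
DR = 20 * log10(8.2 / 0.0529)
DR = 20 * log10(155.01)
DR = 43.81 dB

43.81 dB


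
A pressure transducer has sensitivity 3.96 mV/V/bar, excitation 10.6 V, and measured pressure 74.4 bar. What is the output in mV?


Output = sensitivity * Vex * P.
Vout = 3.96 * 10.6 * 74.4
Vout = 41.976 * 74.4
Vout = 3123.01 mV

3123.01 mV


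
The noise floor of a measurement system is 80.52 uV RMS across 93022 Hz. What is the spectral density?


Noise spectral density = Vrms / sqrt(BW).
NSD = 80.52 / sqrt(93022)
NSD = 80.52 / 304.9951
NSD = 0.264 uV/sqrt(Hz)

0.264 uV/sqrt(Hz)


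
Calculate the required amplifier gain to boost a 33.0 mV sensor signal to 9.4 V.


Gain = Vout / Vin (converting to same units).
G = 9.4 V / 33.0 mV
G = 9400.0 mV / 33.0 mV
G = 284.85

284.85


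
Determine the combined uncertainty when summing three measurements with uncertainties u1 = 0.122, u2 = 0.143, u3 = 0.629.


For a sum of independent quantities, uc = sqrt(u1^2 + u2^2 + u3^2).
uc = sqrt(0.122^2 + 0.143^2 + 0.629^2)
uc = sqrt(0.014884 + 0.020449 + 0.395641)
uc = 0.6565

0.6565


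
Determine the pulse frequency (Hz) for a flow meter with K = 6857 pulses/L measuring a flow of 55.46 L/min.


Frequency = K * Q / 60 (converting L/min to L/s).
f = 6857 * 55.46 / 60
f = 380289.22 / 60
f = 6338.15 Hz

6338.15 Hz


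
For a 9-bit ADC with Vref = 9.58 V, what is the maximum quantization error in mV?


The maximum quantization error is +/- LSB/2.
LSB = Vref / 2^n = 9.58 / 512 = 0.01871094 V
Max error = LSB / 2 = 0.01871094 / 2 = 0.00935547 V
Max error = 9.3555 mV

9.3555 mV


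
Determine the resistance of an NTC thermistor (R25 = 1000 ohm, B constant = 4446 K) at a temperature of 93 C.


NTC thermistor equation: Rt = R25 * exp(B * (1/T - 1/T25)).
T in Kelvin: 366.15 K, T25 = 298.15 K
1/T - 1/T25 = 1/366.15 - 1/298.15 = -0.0006229
B * (1/T - 1/T25) = 4446 * -0.0006229 = -2.7694
Rt = 1000 * exp(-2.7694) = 62.7 ohm

62.7 ohm


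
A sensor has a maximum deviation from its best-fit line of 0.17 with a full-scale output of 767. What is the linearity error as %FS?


Linearity error = (max deviation / full scale) * 100%.
Linearity = (0.17 / 767) * 100
Linearity = 0.022 %FS

0.022 %FS


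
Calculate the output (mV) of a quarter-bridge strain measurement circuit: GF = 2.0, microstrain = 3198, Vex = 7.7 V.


Quarter bridge output: Vout = (GF * epsilon * Vex) / 4.
Vout = (2.0 * 3198e-6 * 7.7) / 4
Vout = 0.0492492 / 4 V
Vout = 0.0123123 V = 12.3123 mV

12.3123 mV


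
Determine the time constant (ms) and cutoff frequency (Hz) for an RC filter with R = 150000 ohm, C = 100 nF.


Time constant: tau = R * C.
tau = 150000 * 1.00e-07 = 0.015 s
tau = 15.0 ms
Cutoff frequency: fc = 1 / (2*pi*R*C).
fc = 1 / (2*pi*0.015) = 10.61 Hz

tau = 15.0 ms, fc = 10.61 Hz


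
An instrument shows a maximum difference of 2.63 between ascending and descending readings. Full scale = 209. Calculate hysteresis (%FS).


Hysteresis = (max difference / full scale) * 100%.
H = (2.63 / 209) * 100
H = 1.258 %FS

1.258 %FS


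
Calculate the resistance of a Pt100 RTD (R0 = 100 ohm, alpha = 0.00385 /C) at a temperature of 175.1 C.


The RTD equation: Rt = R0 * (1 + alpha * T).
Rt = 100 * (1 + 0.00385 * 175.1)
Rt = 100 * (1 + 0.674135)
Rt = 100 * 1.674135
Rt = 167.414 ohm

167.414 ohm


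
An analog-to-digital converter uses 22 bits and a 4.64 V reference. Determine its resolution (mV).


The resolution (LSB) of an ADC is Vref / 2^n.
LSB = 4.64 / 2^22
LSB = 4.64 / 4194304
LSB = 1.11e-06 V = 0.00110626 mV

0.00110626 mV


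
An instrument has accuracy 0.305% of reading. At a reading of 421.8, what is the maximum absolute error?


Absolute error = (accuracy% / 100) * reading.
Error = (0.305 / 100) * 421.8
Error = 0.00305 * 421.8
Error = 1.2865

1.2865


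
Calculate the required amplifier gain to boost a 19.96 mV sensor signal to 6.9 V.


Gain = Vout / Vin (converting to same units).
G = 6.9 V / 19.96 mV
G = 6900.0 mV / 19.96 mV
G = 345.69

345.69


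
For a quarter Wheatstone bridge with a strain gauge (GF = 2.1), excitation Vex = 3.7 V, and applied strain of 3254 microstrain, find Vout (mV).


Quarter bridge output: Vout = (GF * epsilon * Vex) / 4.
Vout = (2.1 * 3254e-6 * 3.7) / 4
Vout = 0.02528358 / 4 V
Vout = 0.00632089 V = 6.3209 mV

6.3209 mV


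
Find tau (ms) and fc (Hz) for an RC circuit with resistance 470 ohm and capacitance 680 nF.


Time constant: tau = R * C.
tau = 470 * 6.80e-07 = 0.0003196 s
tau = 0.3196 ms
Cutoff frequency: fc = 1 / (2*pi*R*C).
fc = 1 / (2*pi*0.0003196) = 497.98 Hz

tau = 0.3196 ms, fc = 497.98 Hz


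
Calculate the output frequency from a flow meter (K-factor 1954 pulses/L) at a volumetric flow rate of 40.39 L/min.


Frequency = K * Q / 60 (converting L/min to L/s).
f = 1954 * 40.39 / 60
f = 78922.06 / 60
f = 1315.37 Hz

1315.37 Hz


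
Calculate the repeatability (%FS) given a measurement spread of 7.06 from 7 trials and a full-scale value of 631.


Repeatability = (spread / full scale) * 100%.
R = (7.06 / 631) * 100
R = 1.119 %FS

1.119 %FS


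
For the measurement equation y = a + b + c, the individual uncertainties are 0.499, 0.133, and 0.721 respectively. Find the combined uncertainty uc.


For a sum of independent quantities, uc = sqrt(u1^2 + u2^2 + u3^2).
uc = sqrt(0.499^2 + 0.133^2 + 0.721^2)
uc = sqrt(0.249001 + 0.017689 + 0.519841)
uc = 0.8869

0.8869


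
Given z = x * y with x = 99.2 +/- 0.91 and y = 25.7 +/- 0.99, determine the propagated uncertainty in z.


For a product z = x*y, the relative uncertainty is:
uz/z = sqrt((ux/x)^2 + (uy/y)^2)
Relative uncertainties: ux/x = 0.91/99.2 = 0.009173
uy/y = 0.99/25.7 = 0.038521
z = 99.2 * 25.7 = 2549.4
uz = 2549.4 * sqrt(0.009173^2 + 0.038521^2) = 100.954

100.954


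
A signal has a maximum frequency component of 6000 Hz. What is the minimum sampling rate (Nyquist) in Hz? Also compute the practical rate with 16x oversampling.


By Nyquist theorem, fs_min = 2 * fmax.
fs_min = 2 * 6000 = 12000 Hz
Practical rate = 16 * fs_min = 16 * 12000 = 192000 Hz

fs_min = 12000 Hz, fs_practical = 192000 Hz


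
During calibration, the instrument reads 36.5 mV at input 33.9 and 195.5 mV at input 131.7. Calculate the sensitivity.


Sensitivity = (y2 - y1) / (x2 - x1).
S = (195.5 - 36.5) / (131.7 - 33.9)
S = 159.0 / 97.8
S = 1.6258 mV/unit

1.6258 mV/unit


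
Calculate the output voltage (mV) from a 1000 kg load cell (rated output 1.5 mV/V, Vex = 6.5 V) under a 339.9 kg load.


Vout = rated_output * Vex * (load / capacity).
Vout = 1.5 * 6.5 * (339.9 / 1000)
Vout = 1.5 * 6.5 * 0.3399
Vout = 3.314 mV

3.314 mV


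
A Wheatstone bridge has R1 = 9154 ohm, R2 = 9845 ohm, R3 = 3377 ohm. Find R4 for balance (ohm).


At balance: R1*R4 = R2*R3, so R4 = R2*R3/R1.
R4 = 9845 * 3377 / 9154
R4 = 33246565 / 9154
R4 = 3631.92 ohm

3631.92 ohm


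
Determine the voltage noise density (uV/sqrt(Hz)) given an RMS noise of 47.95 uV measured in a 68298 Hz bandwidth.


Noise spectral density = Vrms / sqrt(BW).
NSD = 47.95 / sqrt(68298)
NSD = 47.95 / 261.3389
NSD = 0.1835 uV/sqrt(Hz)

0.1835 uV/sqrt(Hz)


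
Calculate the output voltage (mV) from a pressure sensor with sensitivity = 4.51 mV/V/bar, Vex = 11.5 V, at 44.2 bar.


Output = sensitivity * Vex * P.
Vout = 4.51 * 11.5 * 44.2
Vout = 51.865 * 44.2
Vout = 2292.43 mV

2292.43 mV


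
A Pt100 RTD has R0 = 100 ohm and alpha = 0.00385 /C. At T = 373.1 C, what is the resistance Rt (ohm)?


The RTD equation: Rt = R0 * (1 + alpha * T).
Rt = 100 * (1 + 0.00385 * 373.1)
Rt = 100 * (1 + 1.436435)
Rt = 100 * 2.436435
Rt = 243.644 ohm

243.644 ohm


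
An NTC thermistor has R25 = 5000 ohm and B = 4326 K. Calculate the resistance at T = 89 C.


NTC thermistor equation: Rt = R25 * exp(B * (1/T - 1/T25)).
T in Kelvin: 362.15 K, T25 = 298.15 K
1/T - 1/T25 = 1/362.15 - 1/298.15 = -0.00059273
B * (1/T - 1/T25) = 4326 * -0.00059273 = -2.5641
Rt = 5000 * exp(-2.5641) = 384.9 ohm

384.9 ohm


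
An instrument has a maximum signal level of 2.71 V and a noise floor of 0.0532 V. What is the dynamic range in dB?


Dynamic range = 20 * log10(Vmax / Vnoise).
DR = 20 * log10(2.71 / 0.0532)
DR = 20 * log10(50.94)
DR = 34.14 dB

34.14 dB


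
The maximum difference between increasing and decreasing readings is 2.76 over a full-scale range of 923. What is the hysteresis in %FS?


Hysteresis = (max difference / full scale) * 100%.
H = (2.76 / 923) * 100
H = 0.299 %FS

0.299 %FS


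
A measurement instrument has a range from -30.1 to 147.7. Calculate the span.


Span = upper range - lower range.
Span = 147.7 - (-30.1)
Span = 177.8

177.8


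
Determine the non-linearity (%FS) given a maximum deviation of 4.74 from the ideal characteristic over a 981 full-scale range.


Linearity error = (max deviation / full scale) * 100%.
Linearity = (4.74 / 981) * 100
Linearity = 0.483 %FS

0.483 %FS


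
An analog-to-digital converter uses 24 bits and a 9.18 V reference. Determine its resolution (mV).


The resolution (LSB) of an ADC is Vref / 2^n.
LSB = 9.18 / 2^24
LSB = 9.18 / 16777216
LSB = 5.5e-07 V = 0.00054717 mV

0.00054717 mV


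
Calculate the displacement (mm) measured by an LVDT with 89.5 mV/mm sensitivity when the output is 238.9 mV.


Displacement = Vout / sensitivity.
d = 238.9 / 89.5
d = 2.669 mm

2.669 mm


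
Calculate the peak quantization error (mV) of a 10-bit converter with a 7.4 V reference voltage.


The maximum quantization error is +/- LSB/2.
LSB = Vref / 2^n = 7.4 / 1024 = 0.00722656 V
Max error = LSB / 2 = 0.00722656 / 2 = 0.00361328 V
Max error = 3.6133 mV

3.6133 mV


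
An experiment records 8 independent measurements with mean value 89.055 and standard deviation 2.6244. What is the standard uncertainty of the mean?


The standard uncertainty for Type A evaluation is u = s / sqrt(n).
u = 2.6244 / sqrt(8)
u = 2.6244 / 2.8284
u = 0.9279

0.9279


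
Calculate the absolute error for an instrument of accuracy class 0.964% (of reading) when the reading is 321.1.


Absolute error = (accuracy% / 100) * reading.
Error = (0.964 / 100) * 321.1
Error = 0.00964 * 321.1
Error = 3.0954

3.0954


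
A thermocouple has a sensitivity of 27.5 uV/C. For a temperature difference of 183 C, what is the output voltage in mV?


The thermocouple output V = sensitivity * dT.
V = 27.5 uV/C * 183 C
V = 5032.5 uV
V = 5.032 mV

5.032 mV


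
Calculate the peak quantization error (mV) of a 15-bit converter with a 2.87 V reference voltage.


The maximum quantization error is +/- LSB/2.
LSB = Vref / 2^n = 2.87 / 32768 = 8.759e-05 V
Max error = LSB / 2 = 8.759e-05 / 2 = 4.379e-05 V
Max error = 0.0438 mV

0.0438 mV


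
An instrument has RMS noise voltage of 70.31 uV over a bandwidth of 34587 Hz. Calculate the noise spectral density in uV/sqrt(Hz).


Noise spectral density = Vrms / sqrt(BW).
NSD = 70.31 / sqrt(34587)
NSD = 70.31 / 185.9758
NSD = 0.3781 uV/sqrt(Hz)

0.3781 uV/sqrt(Hz)


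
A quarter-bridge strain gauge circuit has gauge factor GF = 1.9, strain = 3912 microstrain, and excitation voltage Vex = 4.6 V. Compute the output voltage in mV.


Quarter bridge output: Vout = (GF * epsilon * Vex) / 4.
Vout = (1.9 * 3912e-6 * 4.6) / 4
Vout = 0.03419088 / 4 V
Vout = 0.00854772 V = 8.5477 mV

8.5477 mV


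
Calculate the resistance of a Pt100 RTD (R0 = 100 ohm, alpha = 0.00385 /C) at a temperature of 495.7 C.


The RTD equation: Rt = R0 * (1 + alpha * T).
Rt = 100 * (1 + 0.00385 * 495.7)
Rt = 100 * (1 + 1.908445)
Rt = 100 * 2.908445
Rt = 290.844 ohm

290.844 ohm


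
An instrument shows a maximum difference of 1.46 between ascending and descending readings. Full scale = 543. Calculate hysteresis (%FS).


Hysteresis = (max difference / full scale) * 100%.
H = (1.46 / 543) * 100
H = 0.269 %FS

0.269 %FS


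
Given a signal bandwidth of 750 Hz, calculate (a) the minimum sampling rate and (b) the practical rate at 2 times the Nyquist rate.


By Nyquist theorem, fs_min = 2 * fmax.
fs_min = 2 * 750 = 1500 Hz
Practical rate = 2 * fs_min = 2 * 1500 = 3000 Hz

fs_min = 1500 Hz, fs_practical = 3000 Hz


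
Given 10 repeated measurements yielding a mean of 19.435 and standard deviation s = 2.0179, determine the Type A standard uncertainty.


The standard uncertainty for Type A evaluation is u = s / sqrt(n).
u = 2.0179 / sqrt(10)
u = 2.0179 / 3.1623
u = 0.6381

0.6381


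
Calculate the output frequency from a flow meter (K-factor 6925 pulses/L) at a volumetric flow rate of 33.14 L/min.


Frequency = K * Q / 60 (converting L/min to L/s).
f = 6925 * 33.14 / 60
f = 229494.5 / 60
f = 3824.91 Hz

3824.91 Hz


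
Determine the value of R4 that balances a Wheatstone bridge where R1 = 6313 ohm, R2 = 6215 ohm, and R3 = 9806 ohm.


At balance: R1*R4 = R2*R3, so R4 = R2*R3/R1.
R4 = 6215 * 9806 / 6313
R4 = 60944290 / 6313
R4 = 9653.78 ohm

9653.78 ohm


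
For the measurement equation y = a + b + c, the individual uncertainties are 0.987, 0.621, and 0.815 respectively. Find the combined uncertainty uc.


For a sum of independent quantities, uc = sqrt(u1^2 + u2^2 + u3^2).
uc = sqrt(0.987^2 + 0.621^2 + 0.815^2)
uc = sqrt(0.974169 + 0.385641 + 0.664225)
uc = 1.4227

1.4227


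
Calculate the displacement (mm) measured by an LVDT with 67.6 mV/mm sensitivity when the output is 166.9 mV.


Displacement = Vout / sensitivity.
d = 166.9 / 67.6
d = 2.469 mm

2.469 mm


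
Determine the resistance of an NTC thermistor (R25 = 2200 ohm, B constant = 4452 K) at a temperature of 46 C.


NTC thermistor equation: Rt = R25 * exp(B * (1/T - 1/T25)).
T in Kelvin: 319.15 K, T25 = 298.15 K
1/T - 1/T25 = 1/319.15 - 1/298.15 = -0.00022069
B * (1/T - 1/T25) = 4452 * -0.00022069 = -0.9825
Rt = 2200 * exp(-0.9825) = 823.6 ohm

823.6 ohm


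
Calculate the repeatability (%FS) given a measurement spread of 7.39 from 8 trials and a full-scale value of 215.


Repeatability = (spread / full scale) * 100%.
R = (7.39 / 215) * 100
R = 3.437 %FS

3.437 %FS


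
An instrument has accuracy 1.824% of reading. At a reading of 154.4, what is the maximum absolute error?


Absolute error = (accuracy% / 100) * reading.
Error = (1.824 / 100) * 154.4
Error = 0.01824 * 154.4
Error = 2.8163

2.8163


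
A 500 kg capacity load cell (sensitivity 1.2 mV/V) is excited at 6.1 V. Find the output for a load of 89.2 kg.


Vout = rated_output * Vex * (load / capacity).
Vout = 1.2 * 6.1 * (89.2 / 500)
Vout = 1.2 * 6.1 * 0.1784
Vout = 1.306 mV

1.306 mV


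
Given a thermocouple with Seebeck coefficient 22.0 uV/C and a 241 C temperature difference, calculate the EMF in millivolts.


The thermocouple output V = sensitivity * dT.
V = 22.0 uV/C * 241 C
V = 5302.0 uV
V = 5.302 mV

5.302 mV


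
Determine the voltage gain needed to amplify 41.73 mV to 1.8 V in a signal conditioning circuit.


Gain = Vout / Vin (converting to same units).
G = 1.8 V / 41.73 mV
G = 1800.0 mV / 41.73 mV
G = 43.13

43.13
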